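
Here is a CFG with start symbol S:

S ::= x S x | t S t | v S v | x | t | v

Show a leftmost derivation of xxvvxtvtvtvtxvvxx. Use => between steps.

S=>xSx=>xxSxx=>xxvSvxx=>xxvvSvvxx=>xxvvxSxvvxx=>xxvvxtStxvvxx=>xxvvxtvSvtxvvxx=>xxvvxtvtStvtxvvxx=>xxvvxtvtvtvtxvvxx

S => xSx   [S ::= x S x]
xSx => xxSxx   [S ::= x S x]
xxSxx => xxvSvxx   [S ::= v S v]
xxvSvxx => xxvvSvvxx   [S ::= v S v]
xxvvSvvxx => xxvvxSxvvxx   [S ::= x S x]
xxvvxSxvvxx => xxvvxtStxvvxx   [S ::= t S t]
xxvvxtStxvvxx => xxvvxtvSvtxvvxx   [S ::= v S v]
xxvvxtvSvtxvvxx => xxvvxtvtStvtxvvxx   [S ::= t S t]
xxvvxtvtStvtxvvxx => xxvvxtvtvtvtxvvxx   [S ::= v]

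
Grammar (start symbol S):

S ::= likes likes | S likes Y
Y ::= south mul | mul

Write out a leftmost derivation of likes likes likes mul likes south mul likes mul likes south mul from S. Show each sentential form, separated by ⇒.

S ⇒ S likes Y   [S ::= S likes Y]
S likes Y ⇒ S likes Y likes Y   [S ::= S likes Y]
S likes Y likes Y ⇒ S likes Y likes Y likes Y   [S ::= S likes Y]
S likes Y likes Y likes Y ⇒ S likes Y likes Y likes Y likes Y   [S ::= S likes Y]
S likes Y likes Y likes Y likes Y ⇒ likes likes likes Y likes Y likes Y likes Y   [S ::= likes likes]
likes likes likes Y likes Y likes Y likes Y ⇒ likes likes likes mul likes Y likes Y likes Y   [Y ::= mul]
likes likes likes mul likes Y likes Y likes Y ⇒ likes likes likes mul likes south mul likes Y likes Y   [Y ::= south mul]
likes likes likes mul likes south mul likes Y likes Y ⇒ likes likes likes mul likes south mul likes mul likes Y   [Y ::= mul]
likes likes likes mul likes south mul likes mul likes Y ⇒ likes likes likes mul likes south mul likes mul likes south mul   [Y ::= south mul]

S ⇒ S likes Y ⇒ S likes Y likes Y ⇒ S likes Y likes Y likes Y ⇒ S likes Y likes Y likes Y likes Y ⇒ likes likes likes Y likes Y likes Y likes Y ⇒ likes likes likes mul likes Y likes Y likes Y ⇒ likes likes likes mul likes south mul likes Y likes Y ⇒ likes likes likes mul likes south mul likes mul likes Y ⇒ likes likes likes mul likes south mul likes mul likes south mul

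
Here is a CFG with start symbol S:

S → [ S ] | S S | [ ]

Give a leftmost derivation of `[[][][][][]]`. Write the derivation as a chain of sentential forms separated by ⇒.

S ⇒ [S] ⇒ [SS] ⇒ [SSS] ⇒ [SSSS] ⇒ [SSSSS] ⇒ [[]SSSS] ⇒ [[][]SSS] ⇒ [[][][]SS] ⇒ [[][][][]S] ⇒ [[][][][][]]

S ⇒ [S]   [S → [ S ]]
[S] ⇒ [SS]   [S → S S]
[SS] ⇒ [SSS]   [S → S S]
[SSS] ⇒ [SSSS]   [S → S S]
[SSSS] ⇒ [SSSSS]   [S → S S]
[SSSSS] ⇒ [[]SSSS]   [S → [ ]]
[[]SSSS] ⇒ [[][]SSS]   [S → [ ]]
[[][]SSS] ⇒ [[][][]SS]   [S → [ ]]
[[][][]SS] ⇒ [[][][][]S]   [S → [ ]]
[[][][][]S] ⇒ [[][][][][]]   [S → [ ]]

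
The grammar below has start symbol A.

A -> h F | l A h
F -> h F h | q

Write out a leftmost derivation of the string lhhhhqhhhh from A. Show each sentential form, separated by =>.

A => lAh => lhFh => lhhFhh => lhhhFhhh => lhhhhFhhhh => lhhhhqhhhh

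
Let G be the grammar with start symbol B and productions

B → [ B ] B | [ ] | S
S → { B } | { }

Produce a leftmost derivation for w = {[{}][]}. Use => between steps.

B => S => {B} => {[B]B} => {[S]B} => {[{}]B} => {[{}][]}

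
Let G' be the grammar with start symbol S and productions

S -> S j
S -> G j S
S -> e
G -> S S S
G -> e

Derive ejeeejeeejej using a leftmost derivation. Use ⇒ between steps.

S ⇒ Sj   [S -> S j]
Sj ⇒ GjSj   [S -> G j S]
GjSj ⇒ SSSjSj   [G -> S S S]
SSSjSj ⇒ GjSSSjSj   [S -> G j S]
GjSSSjSj ⇒ SSSjSSSjSj   [G -> S S S]
SSSjSSSjSj ⇒ GjSSSjSSSjSj   [S -> G j S]
GjSSSjSSSjSj ⇒ ejSSSjSSSjSj   [G -> e]
ejSSSjSSSjSj ⇒ ejeSSjSSSjSj   [S -> e]
ejeSSjSSSjSj ⇒ ejeeSjSSSjSj   [S -> e]
ejeeSjSSSjSj ⇒ ejeeejSSSjSj   [S -> e]
ejeeejSSSjSj ⇒ ejeeejeSSjSj   [S -> e]
ejeeejeSSjSj ⇒ ejeeejeeSjSj   [S -> e]
ejeeejeeSjSj ⇒ ejeeejeeejSj   [S -> e]
ejeeejeeejSj ⇒ ejeeejeeejej   [S -> e]

S⇒Sj⇒GjSj⇒SSSjSj⇒GjSSSjSj⇒SSSjSSSjSj⇒GjSSSjSSSjSj⇒ejSSSjSSSjSj⇒ejeSSjSSSjSj⇒ejeeSjSSSjSj⇒ejeeejSSSjSj⇒ejeeejeSSjSj⇒ejeeejeeSjSj⇒ejeeejeeejSj⇒ejeeejeeejej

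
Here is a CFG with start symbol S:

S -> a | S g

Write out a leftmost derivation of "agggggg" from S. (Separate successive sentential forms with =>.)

S=>Sg=>Sgg=>Sggg=>Sgggg=>Sggggg=>Sgggggg=>agggggg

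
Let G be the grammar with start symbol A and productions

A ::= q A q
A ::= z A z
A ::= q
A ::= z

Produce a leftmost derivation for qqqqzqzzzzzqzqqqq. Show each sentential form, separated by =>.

A => qAq => qqAqq => qqqAqqq => qqqqAqqqq => qqqqzAzqqqq => qqqqzqAqzqqqq => qqqqzqzAzqzqqqq => qqqqzqzzAzzqzqqqq => qqqqzqzzzzzqzqqqq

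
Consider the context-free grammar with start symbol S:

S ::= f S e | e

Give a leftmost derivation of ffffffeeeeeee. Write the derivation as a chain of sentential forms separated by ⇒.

S ⇒ fSe   [S ::= f S e]
fSe ⇒ ffSee   [S ::= f S e]
ffSee ⇒ fffSeee   [S ::= f S e]
fffSeee ⇒ ffffSeeee   [S ::= f S e]
ffffSeeee ⇒ fffffSeeeee   [S ::= f S e]
fffffSeeeee ⇒ ffffffSeeeeee   [S ::= f S e]
ffffffSeeeeee ⇒ ffffffeeeeeee   [S ::= e]

S⇒fSe⇒ffSee⇒fffSeee⇒ffffSeeee⇒fffffSeeeee⇒ffffffSeeeeee⇒ffffffeeeeeee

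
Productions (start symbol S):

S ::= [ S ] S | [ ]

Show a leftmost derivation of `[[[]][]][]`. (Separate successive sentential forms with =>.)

S=>[S]S=>[[S]S]S=>[[[]]S]S=>[[[]][]]S=>[[[]][]][]

S => [S]S   [S ::= [ S ] S]
[S]S => [[S]S]S   [S ::= [ S ] S]
[[S]S]S => [[[]]S]S   [S ::= [ ]]
[[[]]S]S => [[[]][]]S   [S ::= [ ]]
[[[]][]]S => [[[]][]][]   [S ::= [ ]]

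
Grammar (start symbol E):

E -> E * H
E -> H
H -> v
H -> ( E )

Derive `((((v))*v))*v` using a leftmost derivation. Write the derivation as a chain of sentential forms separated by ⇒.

E ⇒ E*H   [E -> E * H]
E*H ⇒ H*H   [E -> H]
H*H ⇒ (E)*H   [H -> ( E )]
(E)*H ⇒ (H)*H   [E -> H]
(H)*H ⇒ ((E))*H   [H -> ( E )]
((E))*H ⇒ ((E*H))*H   [E -> E * H]
((E*H))*H ⇒ ((H*H))*H   [E -> H]
((H*H))*H ⇒ (((E)*H))*H   [H -> ( E )]
(((E)*H))*H ⇒ (((H)*H))*H   [E -> H]
(((H)*H))*H ⇒ ((((E))*H))*H   [H -> ( E )]
((((E))*H))*H ⇒ ((((H))*H))*H   [E -> H]
((((H))*H))*H ⇒ ((((v))*H))*H   [H -> v]
((((v))*H))*H ⇒ ((((v))*v))*H   [H -> v]
((((v))*v))*H ⇒ ((((v))*v))*v   [H -> v]

E ⇒ E*H ⇒ H*H ⇒ (E)*H ⇒ (H)*H ⇒ ((E))*H ⇒ ((E*H))*H ⇒ ((H*H))*H ⇒ (((E)*H))*H ⇒ (((H)*H))*H ⇒ ((((E))*H))*H ⇒ ((((H))*H))*H ⇒ ((((v))*H))*H ⇒ ((((v))*v))*H ⇒ ((((v))*v))*v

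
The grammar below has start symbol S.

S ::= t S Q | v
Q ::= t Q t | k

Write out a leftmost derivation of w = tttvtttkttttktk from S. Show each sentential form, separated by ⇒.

S ⇒ tSQ ⇒ ttSQQ ⇒ tttSQQQ ⇒ tttvQQQ ⇒ tttvtQtQQ ⇒ tttvttQttQQ ⇒ tttvtttQtttQQ ⇒ tttvtttktttQQ ⇒ tttvtttkttttQtQ ⇒ tttvtttkttttktQ ⇒ tttvtttkttttktk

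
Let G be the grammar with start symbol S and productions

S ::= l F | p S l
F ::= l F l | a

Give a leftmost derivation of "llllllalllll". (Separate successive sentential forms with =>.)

S => lF => llFl => lllFll => llllFlll => lllllFllll => llllllFlllll => llllllalllll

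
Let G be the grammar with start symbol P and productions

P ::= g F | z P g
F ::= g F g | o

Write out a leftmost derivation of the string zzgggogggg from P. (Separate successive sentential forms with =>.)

P => zPg => zzPgg => zzgFgg => zzggFggg => zzgggFgggg => zzgggogggg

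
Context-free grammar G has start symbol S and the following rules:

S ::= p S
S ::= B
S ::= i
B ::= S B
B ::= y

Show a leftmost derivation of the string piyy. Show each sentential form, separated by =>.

S => B   [S ::= B]
B => SB   [B ::= S B]
SB => pSB   [S ::= p S]
pSB => piB   [S ::= i]
piB => piSB   [B ::= S B]
piSB => piBB   [S ::= B]
piBB => piyB   [B ::= y]
piyB => piyy   [B ::= y]

S => B => SB => pSB => piB => piSB => piBB => piyB => piyy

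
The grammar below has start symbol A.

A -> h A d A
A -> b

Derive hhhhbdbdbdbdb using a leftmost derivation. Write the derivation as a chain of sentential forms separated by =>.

A => hAdA   [A -> h A d A]
hAdA => hhAdAdA   [A -> h A d A]
hhAdAdA => hhhAdAdAdA   [A -> h A d A]
hhhAdAdAdA => hhhhAdAdAdAdA   [A -> h A d A]
hhhhAdAdAdAdA => hhhhbdAdAdAdA   [A -> b]
hhhhbdAdAdAdA => hhhhbdbdAdAdA   [A -> b]
hhhhbdbdAdAdA => hhhhbdbdbdAdA   [A -> b]
hhhhbdbdbdAdA => hhhhbdbdbdbdA   [A -> b]
hhhhbdbdbdbdA => hhhhbdbdbdbdb   [A -> b]

A => hAdA => hhAdAdA => hhhAdAdAdA => hhhhAdAdAdAdA => hhhhbdAdAdAdA => hhhhbdbdAdAdA => hhhhbdbdbdAdA => hhhhbdbdbdbdA => hhhhbdbdbdbdb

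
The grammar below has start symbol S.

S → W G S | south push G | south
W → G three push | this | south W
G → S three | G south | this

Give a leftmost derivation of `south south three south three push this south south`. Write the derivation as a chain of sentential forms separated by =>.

S => W G S   [S → W G S]
W G S => south W G S   [W → south W]
south W G S => south G three push G S   [W → G three push]
south G three push G S => south G south three push G S   [G → G south]
south G south three push G S => south S three south three push G S   [G → S three]
south S three south three push G S => south south three south three push G S   [S → south]
south south three south three push G S => south south three south three push G south S   [G → G south]
south south three south three push G south S => south south three south three push this south S   [G → this]
south south three south three push this south S => south south three south three push this south south   [S → south]

S => W G S => south W G S => south G three push G S => south G south three push G S => south S three south three push G S => south south three south three push G S => south south three south three push G south S => south south three south three push this south S => south south three south three push this south south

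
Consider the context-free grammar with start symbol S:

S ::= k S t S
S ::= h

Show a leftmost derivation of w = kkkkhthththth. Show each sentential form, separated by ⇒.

S ⇒ kStS   [S ::= k S t S]
kStS ⇒ kkStStS   [S ::= k S t S]
kkStStS ⇒ kkkStStStS   [S ::= k S t S]
kkkStStStS ⇒ kkkkStStStStS   [S ::= k S t S]
kkkkStStStStS ⇒ kkkkhtStStStS   [S ::= h]
kkkkhtStStStS ⇒ kkkkhthtStStS   [S ::= h]
kkkkhthtStStS ⇒ kkkkhththtStS   [S ::= h]
kkkkhththtStS ⇒ kkkkhthththtS   [S ::= h]
kkkkhthththtS ⇒ kkkkhthththth   [S ::= h]

S ⇒ kStS ⇒ kkStStS ⇒ kkkStStStS ⇒ kkkkStStStStS ⇒ kkkkhtStStStS ⇒ kkkkhthtStStS ⇒ kkkkhththtStS ⇒ kkkkhthththtS ⇒ kkkkhthththth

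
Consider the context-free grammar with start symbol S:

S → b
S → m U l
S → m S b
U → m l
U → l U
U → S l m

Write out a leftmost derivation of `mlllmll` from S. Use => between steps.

S => mUl => mlUl => mllUl => mlllUl => mlllmll

S => mUl   [S → m U l]
mUl => mlUl   [U → l U]
mlUl => mllUl   [U → l U]
mllUl => mlllUl   [U → l U]
mlllUl => mlllmll   [U → m l]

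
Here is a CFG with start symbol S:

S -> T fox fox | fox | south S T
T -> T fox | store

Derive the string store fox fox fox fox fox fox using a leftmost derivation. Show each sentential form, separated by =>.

S => T fox fox   [S -> T fox fox]
T fox fox => T fox fox fox   [T -> T fox]
T fox fox fox => T fox fox fox fox   [T -> T fox]
T fox fox fox fox => T fox fox fox fox fox   [T -> T fox]
T fox fox fox fox fox => T fox fox fox fox fox fox   [T -> T fox]
T fox fox fox fox fox fox => store fox fox fox fox fox fox   [T -> store]

S => T fox fox => T fox fox fox => T fox fox fox fox => T fox fox fox fox fox => T fox fox fox fox fox fox => store fox fox fox fox fox fox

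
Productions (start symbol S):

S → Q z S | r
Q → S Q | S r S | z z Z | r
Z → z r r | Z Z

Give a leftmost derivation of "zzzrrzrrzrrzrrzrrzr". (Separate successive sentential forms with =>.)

S => QzS   [S → Q z S]
QzS => zzZzS   [Q → z z Z]
zzZzS => zzZZzS   [Z → Z Z]
zzZZzS => zzzrrZzS   [Z → z r r]
zzzrrZzS => zzzrrZZzS   [Z → Z Z]
zzzrrZZzS => zzzrrZZZzS   [Z → Z Z]
zzzrrZZZzS => zzzrrZZZZzS   [Z → Z Z]
zzzrrZZZZzS => zzzrrzrrZZZzS   [Z → z r r]
zzzrrzrrZZZzS => zzzrrzrrzrrZZzS   [Z → z r r]
zzzrrzrrzrrZZzS => zzzrrzrrzrrzrrZzS   [Z → z r r]
zzzrrzrrzrrzrrZzS => zzzrrzrrzrrzrrzrrzS   [Z → z r r]
zzzrrzrrzrrzrrzrrzS => zzzrrzrrzrrzrrzrrzr   [S → r]

S => QzS => zzZzS => zzZZzS => zzzrrZzS => zzzrrZZzS => zzzrrZZZzS => zzzrrZZZZzS => zzzrrzrrZZZzS => zzzrrzrrzrrZZzS => zzzrrzrrzrrzrrZzS => zzzrrzrrzrrzrrzrrzS => zzzrrzrrzrrzrrzrrzr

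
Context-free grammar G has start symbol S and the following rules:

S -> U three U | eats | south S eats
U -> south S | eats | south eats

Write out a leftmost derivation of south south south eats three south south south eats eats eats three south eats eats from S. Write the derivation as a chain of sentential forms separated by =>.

S => south S eats => south U three U eats => south south S three U eats => south south U three U three U eats => south south south eats three U three U eats => south south south eats three south S three U eats => south south south eats three south south S eats three U eats => south south south eats three south south south S eats eats three U eats => south south south eats three south south south eats eats eats three U eats => south south south eats three south south south eats eats eats three south eats eats

S => south S eats   [S -> south S eats]
south S eats => south U three U eats   [S -> U three U]
south U three U eats => south south S three U eats   [U -> south S]
south south S three U eats => south south U three U three U eats   [S -> U three U]
south south U three U three U eats => south south south eats three U three U eats   [U -> south eats]
south south south eats three U three U eats => south south south eats three south S three U eats   [U -> south S]
south south south eats three south S three U eats => south south south eats three south south S eats three U eats   [S -> south S eats]
south south south eats three south south S eats three U eats => south south south eats three south south south S eats eats three U eats   [S -> south S eats]
south south south eats three south south south S eats eats three U eats => south south south eats three south south south eats eats eats three U eats   [S -> eats]
south south south eats three south south south eats eats eats three U eats => south south south eats three south south south eats eats eats three south eats eats   [U -> south eats]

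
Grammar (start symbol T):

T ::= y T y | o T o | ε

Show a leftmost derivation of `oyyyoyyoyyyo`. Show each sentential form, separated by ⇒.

T ⇒ oTo ⇒ oyTyo ⇒ oyyTyyo ⇒ oyyyTyyyo ⇒ oyyyoToyyyo ⇒ oyyyoyTyoyyyo ⇒ oyyyoyyoyyyo

T ⇒ oTo   [T ::= o T o]
oTo ⇒ oyTyo   [T ::= y T y]
oyTyo ⇒ oyyTyyo   [T ::= y T y]
oyyTyyo ⇒ oyyyTyyyo   [T ::= y T y]
oyyyTyyyo ⇒ oyyyoToyyyo   [T ::= o T o]
oyyyoToyyyo ⇒ oyyyoyTyoyyyo   [T ::= y T y]
oyyyoyTyoyyyo ⇒ oyyyoyyoyyyo   [T ::= ε]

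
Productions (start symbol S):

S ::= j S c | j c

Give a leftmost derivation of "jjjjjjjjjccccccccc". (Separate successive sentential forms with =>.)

S=>jSc=>jjScc=>jjjSccc=>jjjjScccc=>jjjjjSccccc=>jjjjjjScccccc=>jjjjjjjSccccccc=>jjjjjjjjScccccccc=>jjjjjjjjjccccccccc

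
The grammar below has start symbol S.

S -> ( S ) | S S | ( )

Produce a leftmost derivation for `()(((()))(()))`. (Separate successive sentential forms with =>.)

S => SS => ()S => ()(S) => ()(SS) => ()((S)S) => ()(((S))S) => ()(((()))S) => ()(((()))(S)) => ()(((()))(()))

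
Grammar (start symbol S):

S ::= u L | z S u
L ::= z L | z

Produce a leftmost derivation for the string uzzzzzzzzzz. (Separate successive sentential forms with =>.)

S => uL   [S ::= u L]
uL => uzL   [L ::= z L]
uzL => uzzL   [L ::= z L]
uzzL => uzzzL   [L ::= z L]
uzzzL => uzzzzL   [L ::= z L]
uzzzzL => uzzzzzL   [L ::= z L]
uzzzzzL => uzzzzzzL   [L ::= z L]
uzzzzzzL => uzzzzzzzL   [L ::= z L]
uzzzzzzzL => uzzzzzzzzL   [L ::= z L]
uzzzzzzzzL => uzzzzzzzzzL   [L ::= z L]
uzzzzzzzzzL => uzzzzzzzzzz   [L ::= z]

S => uL => uzL => uzzL => uzzzL => uzzzzL => uzzzzzL => uzzzzzzL => uzzzzzzzL => uzzzzzzzzL => uzzzzzzzzzL => uzzzzzzzzzz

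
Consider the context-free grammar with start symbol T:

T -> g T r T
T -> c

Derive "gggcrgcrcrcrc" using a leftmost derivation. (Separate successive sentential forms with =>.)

T => gTrT => ggTrTrT => gggTrTrTrT => gggcrTrTrT => gggcrgTrTrTrT => gggcrgcrTrTrT => gggcrgcrcrTrT => gggcrgcrcrcrT => gggcrgcrcrcrc

T => gTrT   [T -> g T r T]
gTrT => ggTrTrT   [T -> g T r T]
ggTrTrT => gggTrTrTrT   [T -> g T r T]
gggTrTrTrT => gggcrTrTrT   [T -> c]
gggcrTrTrT => gggcrgTrTrTrT   [T -> g T r T]
gggcrgTrTrTrT => gggcrgcrTrTrT   [T -> c]
gggcrgcrTrTrT => gggcrgcrcrTrT   [T -> c]
gggcrgcrcrTrT => gggcrgcrcrcrT   [T -> c]
gggcrgcrcrcrT => gggcrgcrcrcrc   [T -> c]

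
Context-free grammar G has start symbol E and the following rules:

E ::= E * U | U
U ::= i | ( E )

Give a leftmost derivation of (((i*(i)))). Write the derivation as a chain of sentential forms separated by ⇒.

E ⇒ U ⇒ (E) ⇒ (U) ⇒ ((E)) ⇒ ((U)) ⇒ (((E))) ⇒ (((E*U))) ⇒ (((U*U))) ⇒ (((i*U))) ⇒ (((i*(E)))) ⇒ (((i*(U)))) ⇒ (((i*(i))))

E ⇒ U   [E ::= U]
U ⇒ (E)   [U ::= ( E )]
(E) ⇒ (U)   [E ::= U]
(U) ⇒ ((E))   [U ::= ( E )]
((E)) ⇒ ((U))   [E ::= U]
((U)) ⇒ (((E)))   [U ::= ( E )]
(((E))) ⇒ (((E*U)))   [E ::= E * U]
(((E*U))) ⇒ (((U*U)))   [E ::= U]
(((U*U))) ⇒ (((i*U)))   [U ::= i]
(((i*U))) ⇒ (((i*(E))))   [U ::= ( E )]
(((i*(E)))) ⇒ (((i*(U))))   [E ::= U]
(((i*(U)))) ⇒ (((i*(i))))   [U ::= i]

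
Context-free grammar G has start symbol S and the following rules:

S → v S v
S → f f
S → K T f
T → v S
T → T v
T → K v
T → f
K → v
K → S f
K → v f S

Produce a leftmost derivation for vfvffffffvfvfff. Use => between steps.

S => KTf => vfSTf => vfKTfTf => vfvfSTfTf => vfvfffTfTf => vfvfffKvfTf => vfvfffSfvfTf => vfvffffffvfTf => vfvffffffvfvSf => vfvffffffvfvfff

S => KTf   [S → K T f]
KTf => vfSTf   [K → v f S]
vfSTf => vfKTfTf   [S → K T f]
vfKTfTf => vfvfSTfTf   [K → v f S]
vfvfSTfTf => vfvfffTfTf   [S → f f]
vfvfffTfTf => vfvfffKvfTf   [T → K v]
vfvfffKvfTf => vfvfffSfvfTf   [K → S f]
vfvfffSfvfTf => vfvffffffvfTf   [S → f f]
vfvffffffvfTf => vfvffffffvfvSf   [T → v S]
vfvffffffvfvSf => vfvffffffvfvfff   [S → f f]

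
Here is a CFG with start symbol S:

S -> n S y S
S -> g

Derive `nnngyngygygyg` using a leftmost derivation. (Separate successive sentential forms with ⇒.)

S⇒nSyS⇒nnSySyS⇒nnnSySySyS⇒nnngySySyS⇒nnngynSySySyS⇒nnngyngySySyS⇒nnngyngygySyS⇒nnngyngygygyS⇒nnngyngygygyg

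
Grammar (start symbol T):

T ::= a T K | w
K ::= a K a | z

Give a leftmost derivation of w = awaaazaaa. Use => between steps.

T => aTK => awK => awaKa => awaaKaa => awaaaKaaa => awaaazaaa

T => aTK   [T ::= a T K]
aTK => awK   [T ::= w]
awK => awaKa   [K ::= a K a]
awaKa => awaaKaa   [K ::= a K a]
awaaKaa => awaaaKaaa   [K ::= a K a]
awaaaKaaa => awaaazaaa   [K ::= z]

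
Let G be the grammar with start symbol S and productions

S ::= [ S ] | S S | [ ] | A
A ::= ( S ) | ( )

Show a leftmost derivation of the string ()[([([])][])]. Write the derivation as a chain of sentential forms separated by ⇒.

S ⇒ SS ⇒ AS ⇒ ()S ⇒ ()[S] ⇒ ()[A] ⇒ ()[(S)] ⇒ ()[(SS)] ⇒ ()[([S]S)] ⇒ ()[([A]S)] ⇒ ()[([(S)]S)] ⇒ ()[([([])]S)] ⇒ ()[([([])][])]

S ⇒ SS   [S ::= S S]
SS ⇒ AS   [S ::= A]
AS ⇒ ()S   [A ::= ( )]
()S ⇒ ()[S]   [S ::= [ S ]]
()[S] ⇒ ()[A]   [S ::= A]
()[A] ⇒ ()[(S)]   [A ::= ( S )]
()[(S)] ⇒ ()[(SS)]   [S ::= S S]
()[(SS)] ⇒ ()[([S]S)]   [S ::= [ S ]]
()[([S]S)] ⇒ ()[([A]S)]   [S ::= A]
()[([A]S)] ⇒ ()[([(S)]S)]   [A ::= ( S )]
()[([(S)]S)] ⇒ ()[([([])]S)]   [S ::= [ ]]
()[([([])]S)] ⇒ ()[([([])][])]   [S ::= [ ]]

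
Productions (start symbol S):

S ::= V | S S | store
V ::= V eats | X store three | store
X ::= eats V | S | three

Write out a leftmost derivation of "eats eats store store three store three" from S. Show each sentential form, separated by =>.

S => V => X store three => eats V store three => eats X store three store three => eats eats V store three store three => eats eats store store three store three

S => V   [S ::= V]
V => X store three   [V ::= X store three]
X store three => eats V store three   [X ::= eats V]
eats V store three => eats X store three store three   [V ::= X store three]
eats X store three store three => eats eats V store three store three   [X ::= eats V]
eats eats V store three store three => eats eats store store three store three   [V ::= store]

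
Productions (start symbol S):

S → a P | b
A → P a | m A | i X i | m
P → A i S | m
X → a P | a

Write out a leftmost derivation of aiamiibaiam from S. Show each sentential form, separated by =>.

S => aP => aAiS => aPaiS => aAiSaiS => aiXiiSaiS => aiaPiiSaiS => aiamiiSaiS => aiamiibaiS => aiamiibaiaP => aiamiibaiam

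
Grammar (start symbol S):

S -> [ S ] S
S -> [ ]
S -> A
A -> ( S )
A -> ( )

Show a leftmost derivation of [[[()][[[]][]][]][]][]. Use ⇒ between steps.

S⇒[S]S⇒[[S]S]S⇒[[[S]S]S]S⇒[[[A]S]S]S⇒[[[()]S]S]S⇒[[[()][S]S]S]S⇒[[[()][[S]S]S]S]S⇒[[[()][[[]]S]S]S]S⇒[[[()][[[]][]]S]S]S⇒[[[()][[[]][]][]]S]S⇒[[[()][[[]][]][]][]]S⇒[[[()][[[]][]][]][]][]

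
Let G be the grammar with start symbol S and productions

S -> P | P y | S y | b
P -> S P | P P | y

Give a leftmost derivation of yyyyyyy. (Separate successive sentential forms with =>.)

S=>Sy=>Pyy=>PPyy=>SPPyy=>PyPPyy=>PPyPPyy=>yPyPPyy=>yyyPPyy=>yyyyPyy=>yyyyyyy

S => Sy   [S -> S y]
Sy => Pyy   [S -> P y]
Pyy => PPyy   [P -> P P]
PPyy => SPPyy   [P -> S P]
SPPyy => PyPPyy   [S -> P y]
PyPPyy => PPyPPyy   [P -> P P]
PPyPPyy => yPyPPyy   [P -> y]
yPyPPyy => yyyPPyy   [P -> y]
yyyPPyy => yyyyPyy   [P -> y]
yyyyPyy => yyyyyyy   [P -> y]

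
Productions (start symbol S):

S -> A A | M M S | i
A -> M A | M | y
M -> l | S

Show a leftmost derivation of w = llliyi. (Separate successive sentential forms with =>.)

S => MMS => lMS => lSS => lAAS => lMAS => lSAS => lMMSAS => llMSAS => lllSAS => llliAS => llliyS => llliyi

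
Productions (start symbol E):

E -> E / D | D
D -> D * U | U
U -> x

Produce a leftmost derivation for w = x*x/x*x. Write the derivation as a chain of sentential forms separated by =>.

E => E/D => D/D => D*U/D => U*U/D => x*U/D => x*x/D => x*x/D*U => x*x/U*U => x*x/x*U => x*x/x*x

E => E/D   [E -> E / D]
E/D => D/D   [E -> D]
D/D => D*U/D   [D -> D * U]
D*U/D => U*U/D   [D -> U]
U*U/D => x*U/D   [U -> x]
x*U/D => x*x/D   [U -> x]
x*x/D => x*x/D*U   [D -> D * U]
x*x/D*U => x*x/U*U   [D -> U]
x*x/U*U => x*x/x*U   [U -> x]
x*x/x*U => x*x/x*x   [U -> x]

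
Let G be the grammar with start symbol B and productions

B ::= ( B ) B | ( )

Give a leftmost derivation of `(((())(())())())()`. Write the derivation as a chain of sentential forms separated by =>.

B => (B)B   [B ::= ( B ) B]
(B)B => ((B)B)B   [B ::= ( B ) B]
((B)B)B => (((B)B)B)B   [B ::= ( B ) B]
(((B)B)B)B => (((())B)B)B   [B ::= ( )]
(((())B)B)B => (((())(B)B)B)B   [B ::= ( B ) B]
(((())(B)B)B)B => (((())(())B)B)B   [B ::= ( )]
(((())(())B)B)B => (((())(())())B)B   [B ::= ( )]
(((())(())())B)B => (((())(())())())B   [B ::= ( )]
(((())(())())())B => (((())(())())())()   [B ::= ( )]

B => (B)B => ((B)B)B => (((B)B)B)B => (((())B)B)B => (((())(B)B)B)B => (((())(())B)B)B => (((())(())())B)B => (((())(())())())B => (((())(())())())()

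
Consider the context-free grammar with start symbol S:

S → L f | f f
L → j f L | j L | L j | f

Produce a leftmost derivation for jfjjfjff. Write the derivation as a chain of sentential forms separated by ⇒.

S ⇒ Lf ⇒ jfLf ⇒ jfjLf ⇒ jfjjfLf ⇒ jfjjfjLf ⇒ jfjjfjff

S ⇒ Lf   [S → L f]
Lf ⇒ jfLf   [L → j f L]
jfLf ⇒ jfjLf   [L → j L]
jfjLf ⇒ jfjjfLf   [L → j f L]
jfjjfLf ⇒ jfjjfjLf   [L → j L]
jfjjfjLf ⇒ jfjjfjff   [L → f]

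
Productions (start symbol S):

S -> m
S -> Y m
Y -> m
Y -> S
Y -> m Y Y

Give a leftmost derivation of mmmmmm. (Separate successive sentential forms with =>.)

S => Ym   [S -> Y m]
Ym => Sm   [Y -> S]
Sm => Ymm   [S -> Y m]
Ymm => mYYmm   [Y -> m Y Y]
mYYmm => mSYmm   [Y -> S]
mSYmm => mmYmm   [S -> m]
mmYmm => mmSmm   [Y -> S]
mmSmm => mmYmmm   [S -> Y m]
mmYmmm => mmmmmm   [Y -> m]

S=>Ym=>Sm=>Ymm=>mYYmm=>mSYmm=>mmYmm=>mmSmm=>mmYmmm=>mmmmmm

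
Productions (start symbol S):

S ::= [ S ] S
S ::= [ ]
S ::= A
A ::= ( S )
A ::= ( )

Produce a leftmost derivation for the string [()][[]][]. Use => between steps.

S => [S]S   [S ::= [ S ] S]
[S]S => [A]S   [S ::= A]
[A]S => [()]S   [A ::= ( )]
[()]S => [()][S]S   [S ::= [ S ] S]
[()][S]S => [()][[]]S   [S ::= [ ]]
[()][[]]S => [()][[]][]   [S ::= [ ]]

S => [S]S => [A]S => [()]S => [()][S]S => [()][[]]S => [()][[]][]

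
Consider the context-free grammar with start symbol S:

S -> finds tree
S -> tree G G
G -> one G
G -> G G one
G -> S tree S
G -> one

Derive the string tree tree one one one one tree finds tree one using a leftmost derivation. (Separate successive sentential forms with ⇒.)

S ⇒ tree G G   [S -> tree G G]
tree G G ⇒ tree S tree S G   [G -> S tree S]
tree S tree S G ⇒ tree tree G G tree S G   [S -> tree G G]
tree tree G G tree S G ⇒ tree tree one G G tree S G   [G -> one G]
tree tree one G G tree S G ⇒ tree tree one one G G tree S G   [G -> one G]
tree tree one one G G tree S G ⇒ tree tree one one one G tree S G   [G -> one]
tree tree one one one G tree S G ⇒ tree tree one one one one tree S G   [G -> one]
tree tree one one one one tree S G ⇒ tree tree one one one one tree finds tree G   [S -> finds tree]
tree tree one one one one tree finds tree G ⇒ tree tree one one one one tree finds tree one   [G -> one]

S ⇒ tree G G ⇒ tree S tree S G ⇒ tree tree G G tree S G ⇒ tree tree one G G tree S G ⇒ tree tree one one G G tree S G ⇒ tree tree one one one G tree S G ⇒ tree tree one one one one tree S G ⇒ tree tree one one one one tree finds tree G ⇒ tree tree one one one one tree finds tree one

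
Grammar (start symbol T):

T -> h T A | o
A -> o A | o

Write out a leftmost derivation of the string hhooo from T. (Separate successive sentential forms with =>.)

T => hTA   [T -> h T A]
hTA => hhTAA   [T -> h T A]
hhTAA => hhoAA   [T -> o]
hhoAA => hhooA   [A -> o]
hhooA => hhooo   [A -> o]

T => hTA => hhTAA => hhoAA => hhooA => hhooo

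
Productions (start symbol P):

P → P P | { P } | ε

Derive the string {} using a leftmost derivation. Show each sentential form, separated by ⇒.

P ⇒ PP   [P → P P]
PP ⇒ PPP   [P → P P]
PPP ⇒ PPPP   [P → P P]
PPPP ⇒ PPPPP   [P → P P]
PPPPP ⇒ {P}PPPP   [P → { P }]
{P}PPPP ⇒ {}PPPP   [P → ε]
{}PPPP ⇒ {}PPP   [P → ε]
{}PPP ⇒ {}PP   [P → ε]
{}PP ⇒ {}P   [P → ε]
{}P ⇒ {}   [P → ε]

P ⇒ PP ⇒ PPP ⇒ PPPP ⇒ PPPPP ⇒ {P}PPPP ⇒ {}PPPP ⇒ {}PPP ⇒ {}PP ⇒ {}P ⇒ {}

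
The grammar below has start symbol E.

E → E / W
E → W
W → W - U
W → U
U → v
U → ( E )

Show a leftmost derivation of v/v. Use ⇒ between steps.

E⇒E/W⇒W/W⇒U/W⇒v/W⇒v/U⇒v/v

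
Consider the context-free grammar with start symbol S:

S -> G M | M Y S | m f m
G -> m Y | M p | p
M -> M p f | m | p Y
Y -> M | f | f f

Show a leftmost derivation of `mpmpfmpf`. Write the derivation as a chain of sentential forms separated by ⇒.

S ⇒ GM   [S -> G M]
GM ⇒ mYM   [G -> m Y]
mYM ⇒ mMM   [Y -> M]
mMM ⇒ mMpfM   [M -> M p f]
mMpfM ⇒ mpYpfM   [M -> p Y]
mpYpfM ⇒ mpMpfM   [Y -> M]
mpMpfM ⇒ mpmpfM   [M -> m]
mpmpfM ⇒ mpmpfMpf   [M -> M p f]
mpmpfMpf ⇒ mpmpfmpf   [M -> m]

S ⇒ GM ⇒ mYM ⇒ mMM ⇒ mMpfM ⇒ mpYpfM ⇒ mpMpfM ⇒ mpmpfM ⇒ mpmpfMpf ⇒ mpmpfmpf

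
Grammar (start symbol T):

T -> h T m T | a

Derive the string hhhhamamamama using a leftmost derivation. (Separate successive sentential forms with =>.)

T => hTmT => hhTmTmT => hhhTmTmTmT => hhhhTmTmTmTmT => hhhhamTmTmTmT => hhhhamamTmTmT => hhhhamamamTmT => hhhhamamamamT => hhhhamamamama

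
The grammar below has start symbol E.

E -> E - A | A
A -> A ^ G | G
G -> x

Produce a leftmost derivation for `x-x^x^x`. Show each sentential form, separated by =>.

E => E-A => A-A => G-A => x-A => x-A^G => x-A^G^G => x-G^G^G => x-x^G^G => x-x^x^G => x-x^x^x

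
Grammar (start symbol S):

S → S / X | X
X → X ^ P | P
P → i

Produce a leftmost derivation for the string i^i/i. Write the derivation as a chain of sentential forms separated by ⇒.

S⇒S/X⇒X/X⇒X^P/X⇒P^P/X⇒i^P/X⇒i^i/X⇒i^i/P⇒i^i/i

S ⇒ S/X   [S → S / X]
S/X ⇒ X/X   [S → X]
X/X ⇒ X^P/X   [X → X ^ P]
X^P/X ⇒ P^P/X   [X → P]
P^P/X ⇒ i^P/X   [P → i]
i^P/X ⇒ i^i/X   [P → i]
i^i/X ⇒ i^i/P   [X → P]
i^i/P ⇒ i^i/i   [P → i]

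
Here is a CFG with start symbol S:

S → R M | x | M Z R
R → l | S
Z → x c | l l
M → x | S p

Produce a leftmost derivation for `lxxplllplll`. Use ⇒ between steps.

S ⇒ MZR   [S → M Z R]
MZR ⇒ SpZR   [M → S p]
SpZR ⇒ MZRpZR   [S → M Z R]
MZRpZR ⇒ SpZRpZR   [M → S p]
SpZRpZR ⇒ RMpZRpZR   [S → R M]
RMpZRpZR ⇒ SMpZRpZR   [R → S]
SMpZRpZR ⇒ RMMpZRpZR   [S → R M]
RMMpZRpZR ⇒ lMMpZRpZR   [R → l]
lMMpZRpZR ⇒ lxMpZRpZR   [M → x]
lxMpZRpZR ⇒ lxxpZRpZR   [M → x]
lxxpZRpZR ⇒ lxxpllRpZR   [Z → l l]
lxxpllRpZR ⇒ lxxplllpZR   [R → l]
lxxplllpZR ⇒ lxxplllpllR   [Z → l l]
lxxplllpllR ⇒ lxxplllplll   [R → l]

S ⇒ MZR ⇒ SpZR ⇒ MZRpZR ⇒ SpZRpZR ⇒ RMpZRpZR ⇒ SMpZRpZR ⇒ RMMpZRpZR ⇒ lMMpZRpZR ⇒ lxMpZRpZR ⇒ lxxpZRpZR ⇒ lxxpllRpZR ⇒ lxxplllpZR ⇒ lxxplllpllR ⇒ lxxplllplll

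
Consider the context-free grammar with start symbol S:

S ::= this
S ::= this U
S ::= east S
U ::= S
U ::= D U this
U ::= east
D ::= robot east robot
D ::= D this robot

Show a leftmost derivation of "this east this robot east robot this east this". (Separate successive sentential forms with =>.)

S => this U => this S => this east S => this east this U => this east this D U this => this east this robot east robot U this => this east this robot east robot S this => this east this robot east robot this U this => this east this robot east robot this east this

S => this U   [S ::= this U]
this U => this S   [U ::= S]
this S => this east S   [S ::= east S]
this east S => this east this U   [S ::= this U]
this east this U => this east this D U this   [U ::= D U this]
this east this D U this => this east this robot east robot U this   [D ::= robot east robot]
this east this robot east robot U this => this east this robot east robot S this   [U ::= S]
this east this robot east robot S this => this east this robot east robot this U this   [S ::= this U]
this east this robot east robot this U this => this east this robot east robot this east this   [U ::= east]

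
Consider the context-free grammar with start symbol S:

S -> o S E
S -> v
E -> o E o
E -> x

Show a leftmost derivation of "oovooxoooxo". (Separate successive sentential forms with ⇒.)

S ⇒ oSE   [S -> o S E]
oSE ⇒ ooSEE   [S -> o S E]
ooSEE ⇒ oovEE   [S -> v]
oovEE ⇒ oovoEoE   [E -> o E o]
oovoEoE ⇒ oovooEooE   [E -> o E o]
oovooEooE ⇒ oovooxooE   [E -> x]
oovooxooE ⇒ oovooxoooEo   [E -> o E o]
oovooxoooEo ⇒ oovooxoooxo   [E -> x]

S ⇒ oSE ⇒ ooSEE ⇒ oovEE ⇒ oovoEoE ⇒ oovooEooE ⇒ oovooxooE ⇒ oovooxoooEo ⇒ oovooxoooxo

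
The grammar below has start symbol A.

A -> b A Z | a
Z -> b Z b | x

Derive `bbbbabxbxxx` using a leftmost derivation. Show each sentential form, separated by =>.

A => bAZ => bbAZZ => bbbAZZZ => bbbbAZZZZ => bbbbaZZZZ => bbbbabZbZZZ => bbbbabxbZZZ => bbbbabxbxZZ => bbbbabxbxxZ => bbbbabxbxxx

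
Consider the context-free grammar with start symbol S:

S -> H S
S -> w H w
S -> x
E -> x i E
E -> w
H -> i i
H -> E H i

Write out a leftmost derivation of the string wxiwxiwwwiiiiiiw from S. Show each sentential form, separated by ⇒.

S⇒wHw⇒wEHiw⇒wxiEHiw⇒wxiwHiw⇒wxiwEHiiw⇒wxiwxiEHiiw⇒wxiwxiwHiiw⇒wxiwxiwEHiiiw⇒wxiwxiwwHiiiw⇒wxiwxiwwEHiiiiw⇒wxiwxiwwwHiiiiw⇒wxiwxiwwwiiiiiiw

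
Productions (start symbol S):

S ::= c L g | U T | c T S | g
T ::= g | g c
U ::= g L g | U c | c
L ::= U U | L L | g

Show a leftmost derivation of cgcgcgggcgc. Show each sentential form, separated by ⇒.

S ⇒ cTS ⇒ cgS ⇒ cgcTS ⇒ cgcgcS ⇒ cgcgcUT ⇒ cgcgcUcT ⇒ cgcgcgLgcT ⇒ cgcgcgggcT ⇒ cgcgcgggcgc

S ⇒ cTS   [S ::= c T S]
cTS ⇒ cgS   [T ::= g]
cgS ⇒ cgcTS   [S ::= c T S]
cgcTS ⇒ cgcgcS   [T ::= g c]
cgcgcS ⇒ cgcgcUT   [S ::= U T]
cgcgcUT ⇒ cgcgcUcT   [U ::= U c]
cgcgcUcT ⇒ cgcgcgLgcT   [U ::= g L g]
cgcgcgLgcT ⇒ cgcgcgggcT   [L ::= g]
cgcgcgggcT ⇒ cgcgcgggcgc   [T ::= g c]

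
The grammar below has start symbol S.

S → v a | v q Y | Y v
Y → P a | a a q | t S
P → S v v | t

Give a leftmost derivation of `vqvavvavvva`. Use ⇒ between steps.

S⇒vqY⇒vqPa⇒vqSvva⇒vqYvvva⇒vqPavvva⇒vqSvvavvva⇒vqvavvavvva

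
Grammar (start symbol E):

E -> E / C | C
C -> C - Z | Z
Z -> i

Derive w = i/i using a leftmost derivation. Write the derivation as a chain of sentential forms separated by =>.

E => E/C => C/C => Z/C => i/C => i/Z => i/i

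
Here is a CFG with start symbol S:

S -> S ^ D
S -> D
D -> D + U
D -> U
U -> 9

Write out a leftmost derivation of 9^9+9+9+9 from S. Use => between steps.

S => S^D   [S -> S ^ D]
S^D => D^D   [S -> D]
D^D => U^D   [D -> U]
U^D => 9^D   [U -> 9]
9^D => 9^D+U   [D -> D + U]
9^D+U => 9^D+U+U   [D -> D + U]
9^D+U+U => 9^D+U+U+U   [D -> D + U]
9^D+U+U+U => 9^U+U+U+U   [D -> U]
9^U+U+U+U => 9^9+U+U+U   [U -> 9]
9^9+U+U+U => 9^9+9+U+U   [U -> 9]
9^9+9+U+U => 9^9+9+9+U   [U -> 9]
9^9+9+9+U => 9^9+9+9+9   [U -> 9]

S => S^D => D^D => U^D => 9^D => 9^D+U => 9^D+U+U => 9^D+U+U+U => 9^U+U+U+U => 9^9+U+U+U => 9^9+9+U+U => 9^9+9+9+U => 9^9+9+9+9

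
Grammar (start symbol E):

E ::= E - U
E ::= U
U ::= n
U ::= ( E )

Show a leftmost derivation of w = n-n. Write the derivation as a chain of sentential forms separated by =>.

E => E-U   [E ::= E - U]
E-U => U-U   [E ::= U]
U-U => n-U   [U ::= n]
n-U => n-n   [U ::= n]

E=>E-U=>U-U=>n-U=>n-n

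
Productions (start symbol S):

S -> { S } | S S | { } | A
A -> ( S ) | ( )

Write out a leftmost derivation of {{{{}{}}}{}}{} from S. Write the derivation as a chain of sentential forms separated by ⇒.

S ⇒ SS   [S -> S S]
SS ⇒ {S}S   [S -> { S }]
{S}S ⇒ {SS}S   [S -> S S]
{SS}S ⇒ {{S}S}S   [S -> { S }]
{{S}S}S ⇒ {{{S}}S}S   [S -> { S }]
{{{S}}S}S ⇒ {{{SS}}S}S   [S -> S S]
{{{SS}}S}S ⇒ {{{{}S}}S}S   [S -> { }]
{{{{}S}}S}S ⇒ {{{{}{}}}S}S   [S -> { }]
{{{{}{}}}S}S ⇒ {{{{}{}}}{}}S   [S -> { }]
{{{{}{}}}{}}S ⇒ {{{{}{}}}{}}{}   [S -> { }]

S⇒SS⇒{S}S⇒{SS}S⇒{{S}S}S⇒{{{S}}S}S⇒{{{SS}}S}S⇒{{{{}S}}S}S⇒{{{{}{}}}S}S⇒{{{{}{}}}{}}S⇒{{{{}{}}}{}}{}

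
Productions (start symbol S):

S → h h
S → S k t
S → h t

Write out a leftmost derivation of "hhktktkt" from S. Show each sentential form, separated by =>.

S=>Skt=>Sktkt=>Sktktkt=>hhktktkt

S => Skt   [S → S k t]
Skt => Sktkt   [S → S k t]
Sktkt => Sktktkt   [S → S k t]
Sktktkt => hhktktkt   [S → h h]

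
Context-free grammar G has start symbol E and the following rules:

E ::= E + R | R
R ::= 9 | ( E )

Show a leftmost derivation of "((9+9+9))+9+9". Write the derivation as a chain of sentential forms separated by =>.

E => E+R   [E ::= E + R]
E+R => E+R+R   [E ::= E + R]
E+R+R => R+R+R   [E ::= R]
R+R+R => (E)+R+R   [R ::= ( E )]
(E)+R+R => (R)+R+R   [E ::= R]
(R)+R+R => ((E))+R+R   [R ::= ( E )]
((E))+R+R => ((E+R))+R+R   [E ::= E + R]
((E+R))+R+R => ((E+R+R))+R+R   [E ::= E + R]
((E+R+R))+R+R => ((R+R+R))+R+R   [E ::= R]
((R+R+R))+R+R => ((9+R+R))+R+R   [R ::= 9]
((9+R+R))+R+R => ((9+9+R))+R+R   [R ::= 9]
((9+9+R))+R+R => ((9+9+9))+R+R   [R ::= 9]
((9+9+9))+R+R => ((9+9+9))+9+R   [R ::= 9]
((9+9+9))+9+R => ((9+9+9))+9+9   [R ::= 9]

E=>E+R=>E+R+R=>R+R+R=>(E)+R+R=>(R)+R+R=>((E))+R+R=>((E+R))+R+R=>((E+R+R))+R+R=>((R+R+R))+R+R=>((9+R+R))+R+R=>((9+9+R))+R+R=>((9+9+9))+R+R=>((9+9+9))+9+R=>((9+9+9))+9+9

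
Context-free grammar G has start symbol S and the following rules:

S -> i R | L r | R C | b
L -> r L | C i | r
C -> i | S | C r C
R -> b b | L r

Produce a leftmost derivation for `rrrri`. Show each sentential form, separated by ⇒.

S ⇒ RC   [S -> R C]
RC ⇒ LrC   [R -> L r]
LrC ⇒ rLrC   [L -> r L]
rLrC ⇒ rrLrC   [L -> r L]
rrLrC ⇒ rrrrC   [L -> r]
rrrrC ⇒ rrrri   [C -> i]

S⇒RC⇒LrC⇒rLrC⇒rrLrC⇒rrrrC⇒rrrri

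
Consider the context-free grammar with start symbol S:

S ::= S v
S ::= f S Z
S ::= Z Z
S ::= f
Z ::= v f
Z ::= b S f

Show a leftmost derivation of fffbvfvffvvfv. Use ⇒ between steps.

S ⇒ Sv ⇒ fSZv ⇒ fSvZv ⇒ ffSZvZv ⇒ fffZvZv ⇒ fffbSfvZv ⇒ fffbZZfvZv ⇒ fffbvfZfvZv ⇒ fffbvfvffvZv ⇒ fffbvfvffvvfv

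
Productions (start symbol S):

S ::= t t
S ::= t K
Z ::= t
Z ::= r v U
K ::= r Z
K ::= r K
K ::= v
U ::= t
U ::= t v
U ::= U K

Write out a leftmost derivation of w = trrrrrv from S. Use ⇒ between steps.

S ⇒ tK ⇒ trK ⇒ trrK ⇒ trrrK ⇒ trrrrK ⇒ trrrrrK ⇒ trrrrrv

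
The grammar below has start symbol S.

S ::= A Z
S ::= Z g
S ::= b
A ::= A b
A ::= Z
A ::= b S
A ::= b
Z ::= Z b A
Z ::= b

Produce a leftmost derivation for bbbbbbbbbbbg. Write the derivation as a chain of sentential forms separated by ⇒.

S ⇒ Zg ⇒ ZbAg ⇒ ZbAbAg ⇒ ZbAbAbAg ⇒ ZbAbAbAbAg ⇒ ZbAbAbAbAbAg ⇒ bbAbAbAbAbAg ⇒ bbbbAbAbAbAg ⇒ bbbbbbAbAbAg ⇒ bbbbbbbbAbAg ⇒ bbbbbbbbbbAg ⇒ bbbbbbbbbbbg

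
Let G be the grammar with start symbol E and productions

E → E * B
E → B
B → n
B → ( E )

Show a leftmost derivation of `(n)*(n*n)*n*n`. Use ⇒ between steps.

E ⇒ E*B ⇒ E*B*B ⇒ E*B*B*B ⇒ B*B*B*B ⇒ (E)*B*B*B ⇒ (B)*B*B*B ⇒ (n)*B*B*B ⇒ (n)*(E)*B*B ⇒ (n)*(E*B)*B*B ⇒ (n)*(B*B)*B*B ⇒ (n)*(n*B)*B*B ⇒ (n)*(n*n)*B*B ⇒ (n)*(n*n)*n*B ⇒ (n)*(n*n)*n*n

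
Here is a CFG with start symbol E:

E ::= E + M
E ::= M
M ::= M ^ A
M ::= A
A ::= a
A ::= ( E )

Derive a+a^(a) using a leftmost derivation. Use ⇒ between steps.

E ⇒ E+M ⇒ M+M ⇒ A+M ⇒ a+M ⇒ a+M^A ⇒ a+A^A ⇒ a+a^A ⇒ a+a^(E) ⇒ a+a^(M) ⇒ a+a^(A) ⇒ a+a^(a)

E ⇒ E+M   [E ::= E + M]
E+M ⇒ M+M   [E ::= M]
M+M ⇒ A+M   [M ::= A]
A+M ⇒ a+M   [A ::= a]
a+M ⇒ a+M^A   [M ::= M ^ A]
a+M^A ⇒ a+A^A   [M ::= A]
a+A^A ⇒ a+a^A   [A ::= a]
a+a^A ⇒ a+a^(E)   [A ::= ( E )]
a+a^(E) ⇒ a+a^(M)   [E ::= M]
a+a^(M) ⇒ a+a^(A)   [M ::= A]
a+a^(A) ⇒ a+a^(a)   [A ::= a]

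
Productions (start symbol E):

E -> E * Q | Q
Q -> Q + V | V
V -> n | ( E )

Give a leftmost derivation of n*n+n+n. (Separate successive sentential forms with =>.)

E => E*Q   [E -> E * Q]
E*Q => Q*Q   [E -> Q]
Q*Q => V*Q   [Q -> V]
V*Q => n*Q   [V -> n]
n*Q => n*Q+V   [Q -> Q + V]
n*Q+V => n*Q+V+V   [Q -> Q + V]
n*Q+V+V => n*V+V+V   [Q -> V]
n*V+V+V => n*n+V+V   [V -> n]
n*n+V+V => n*n+n+V   [V -> n]
n*n+n+V => n*n+n+n   [V -> n]

E => E*Q => Q*Q => V*Q => n*Q => n*Q+V => n*Q+V+V => n*V+V+V => n*n+V+V => n*n+n+V => n*n+n+n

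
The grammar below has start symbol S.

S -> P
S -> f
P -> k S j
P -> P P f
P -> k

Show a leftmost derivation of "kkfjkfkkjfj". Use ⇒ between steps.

S ⇒ P   [S -> P]
P ⇒ kSj   [P -> k S j]
kSj ⇒ kPj   [S -> P]
kPj ⇒ kPPfj   [P -> P P f]
kPPfj ⇒ kPPfPfj   [P -> P P f]
kPPfPfj ⇒ kkSjPfPfj   [P -> k S j]
kkSjPfPfj ⇒ kkfjPfPfj   [S -> f]
kkfjPfPfj ⇒ kkfjkfPfj   [P -> k]
kkfjkfPfj ⇒ kkfjkfkSjfj   [P -> k S j]
kkfjkfkSjfj ⇒ kkfjkfkPjfj   [S -> P]
kkfjkfkPjfj ⇒ kkfjkfkkjfj   [P -> k]

S⇒P⇒kSj⇒kPj⇒kPPfj⇒kPPfPfj⇒kkSjPfPfj⇒kkfjPfPfj⇒kkfjkfPfj⇒kkfjkfkSjfj⇒kkfjkfkPjfj⇒kkfjkfkkjfj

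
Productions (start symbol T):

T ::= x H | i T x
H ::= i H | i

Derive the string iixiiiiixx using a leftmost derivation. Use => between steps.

T => iTx   [T ::= i T x]
iTx => iiTxx   [T ::= i T x]
iiTxx => iixHxx   [T ::= x H]
iixHxx => iixiHxx   [H ::= i H]
iixiHxx => iixiiHxx   [H ::= i H]
iixiiHxx => iixiiiHxx   [H ::= i H]
iixiiiHxx => iixiiiiHxx   [H ::= i H]
iixiiiiHxx => iixiiiiixx   [H ::= i]

T => iTx => iiTxx => iixHxx => iixiHxx => iixiiHxx => iixiiiHxx => iixiiiiHxx => iixiiiiixx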